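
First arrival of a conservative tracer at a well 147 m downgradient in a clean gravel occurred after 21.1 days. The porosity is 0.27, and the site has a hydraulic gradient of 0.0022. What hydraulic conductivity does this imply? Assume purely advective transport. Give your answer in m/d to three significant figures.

v = L / t = 147 / 21.1 = 6.967 m/d
K = v · n / i = 6.967 × 0.27 / 0.0022 = 855 m/d

855 m/d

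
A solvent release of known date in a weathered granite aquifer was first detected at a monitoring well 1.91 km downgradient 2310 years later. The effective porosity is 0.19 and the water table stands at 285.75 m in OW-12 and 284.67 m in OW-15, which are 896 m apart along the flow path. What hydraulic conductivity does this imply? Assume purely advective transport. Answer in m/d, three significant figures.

0.357 m/d

Hydraulic gradient i = (285.75 − 284.67) / 896 = 1.08 / 896 = 0.001205
t = 2310 years = 843200 d
L = 1.91 km = 1910 m
v = L / t = 1910 / 843200 = 0.002265 m/d
K = v · n / i = 0.002265 × 0.19 / 0.001205 = 0.357 m/d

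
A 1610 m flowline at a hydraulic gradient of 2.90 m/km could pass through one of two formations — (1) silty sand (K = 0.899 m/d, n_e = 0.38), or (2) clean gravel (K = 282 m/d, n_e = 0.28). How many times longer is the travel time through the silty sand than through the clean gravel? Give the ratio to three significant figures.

426

Unit 1 (silty sand): v = 0.899×0.0029/0.38 = 0.006861 m/d, t = 1610/0.006861 = 234700 d
Unit 2 (clean gravel): v = 282×0.0029/0.28 = 2.921 m/d, t = 1610/2.921 = 551.2 d
t(silty sand) / t(clean gravel) = 234700/551.2 = 426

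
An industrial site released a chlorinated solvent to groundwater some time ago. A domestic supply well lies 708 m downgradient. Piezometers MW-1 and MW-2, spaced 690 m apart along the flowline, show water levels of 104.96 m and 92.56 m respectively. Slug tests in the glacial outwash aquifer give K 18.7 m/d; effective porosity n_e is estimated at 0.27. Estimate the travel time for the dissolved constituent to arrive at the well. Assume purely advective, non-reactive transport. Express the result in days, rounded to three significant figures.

Hydraulic gradient i = (104.96 − 92.56) / 690 = 12.40 / 690 = 0.01797
Specific discharge q = 18.7 × 0.01797 = 0.3361 m/d
Average linear velocity = 0.3361 / 0.27 = 1.245 m/d
t = L / v = 708 / 1.245 = 568.8 d

569 days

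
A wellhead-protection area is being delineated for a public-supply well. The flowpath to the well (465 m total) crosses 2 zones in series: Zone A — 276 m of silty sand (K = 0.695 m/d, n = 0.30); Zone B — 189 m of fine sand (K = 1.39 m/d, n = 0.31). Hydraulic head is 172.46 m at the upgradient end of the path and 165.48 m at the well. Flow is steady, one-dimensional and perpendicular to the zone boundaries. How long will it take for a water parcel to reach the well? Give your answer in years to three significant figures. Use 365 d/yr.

Total head drop ΔH = 172.46 − 165.48 = 6.98 m
Continuity: the same q passes through each zone, so ΔH = q·Σ(L_j/K_j) — the zones act as resistances in series.
Σ(L/K) = 276/0.695 + 189/1.39 = 397.1 + 136.0 = 533.1 d
q = ΔH / Σ(L/K) = 6.98 / 533.1 = 0.01309 m/d (same in every zone)
Zone A: v = q/n = 0.01309/0.30 = 0.04364 m/d → t_A = 276/0.04364 = 6324 d
Zone B: v = q/n = 0.01309/0.31 = 0.04224 m/d → t_B = 189/0.04224 = 4475 d
Total t = 6324 + 4475 = 10800 d
   = 10800 / 365 = 29.6 yr

29.6 years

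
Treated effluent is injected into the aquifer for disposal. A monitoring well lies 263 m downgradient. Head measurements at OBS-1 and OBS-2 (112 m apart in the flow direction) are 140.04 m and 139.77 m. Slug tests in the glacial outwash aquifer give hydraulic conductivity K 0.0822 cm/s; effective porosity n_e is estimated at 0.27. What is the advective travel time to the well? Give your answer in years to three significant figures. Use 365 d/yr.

Hydraulic gradient i = (140.04 − 139.77) / 112 = 0.27 / 112 = 0.002411
K = 0.0822 cm/s × 864 = 71.02 m/d
q = Ki = 71.02 × 0.002411 = 0.1712 m/d
v = Ki/n = 71.02·0.002411/0.27 = 0.6341 m/d
t = L / v = 263 / 0.6341 = 414.8 d
   = 414.8 / 365 = 1.14 yr

1.14 years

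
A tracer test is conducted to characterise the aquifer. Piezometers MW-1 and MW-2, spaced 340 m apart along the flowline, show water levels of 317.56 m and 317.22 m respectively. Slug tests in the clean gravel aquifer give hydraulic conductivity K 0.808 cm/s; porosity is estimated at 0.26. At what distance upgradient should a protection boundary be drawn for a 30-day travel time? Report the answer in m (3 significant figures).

Hydraulic gradient i = (317.56 − 317.22) / 340 = 0.34 / 340 = 0.001000
K = 0.808 cm/s × 864 = 698.1 m/d
q = Ki = 698.1 × 0.001000 = 0.6981 m/d
v = Ki/n = 698.1·0.001000/0.26 = 2.685 m/d
L = v × T = 2.685 × 30 = 80.55 m

80.6 m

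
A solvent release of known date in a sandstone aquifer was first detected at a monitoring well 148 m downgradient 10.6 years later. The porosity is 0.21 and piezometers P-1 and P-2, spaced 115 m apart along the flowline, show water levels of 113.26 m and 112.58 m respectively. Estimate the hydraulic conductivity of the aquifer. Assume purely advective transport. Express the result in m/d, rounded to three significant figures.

1.36 m/d

Hydraulic gradient i = (113.26 − 112.58) / 115 = 0.68 / 115 = 0.005913
t = 10.6 years = 3869 d
v = L / t = 148 / 3869 = 0.03825 m/d
K = v · n / i = 0.03825 × 0.21 / 0.005913 = 1.36 m/d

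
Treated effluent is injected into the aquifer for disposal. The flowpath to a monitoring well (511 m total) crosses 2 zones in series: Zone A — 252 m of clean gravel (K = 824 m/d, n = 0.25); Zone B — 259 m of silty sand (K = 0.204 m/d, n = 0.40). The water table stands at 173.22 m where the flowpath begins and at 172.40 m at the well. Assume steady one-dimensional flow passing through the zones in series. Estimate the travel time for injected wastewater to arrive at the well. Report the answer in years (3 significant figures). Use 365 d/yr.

707 years

Total head drop ΔH = 173.22 − 172.40 = 0.82 m
Continuity: the same q passes through each zone, so ΔH = q·Σ(L_j/K_j) — the zones act as resistances in series.
Σ(L/K) = 252/824 + 259/0.204 = 0.3058 + 1270 = 1270 d
q = ΔH / Σ(L/K) = 0.82 / 1270 = 6.457e-4 m/d (same in every zone)
Zone A: v = q/n = 6.457e-4/0.25 = 0.002583 m/d → t_A = 252/0.002583 = 97570 d
Zone B: v = q/n = 6.457e-4/0.40 = 0.001614 m/d → t_B = 259/0.001614 = 160400 d
Total t = 97570 + 160400 = 258000 d
   = 258000 / 365 = 707 yr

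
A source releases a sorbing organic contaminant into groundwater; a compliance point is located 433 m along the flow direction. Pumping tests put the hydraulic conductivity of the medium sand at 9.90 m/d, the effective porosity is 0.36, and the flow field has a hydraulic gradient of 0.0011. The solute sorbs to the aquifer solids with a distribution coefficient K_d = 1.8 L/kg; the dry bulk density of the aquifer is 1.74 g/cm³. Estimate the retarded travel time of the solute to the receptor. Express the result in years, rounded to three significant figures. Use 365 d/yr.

380 years

q = Ki = 9.90 × 0.0011 = 0.01089 m/d
v = Ki/n = 9.90·0.0011/0.36 = 0.03025 m/d
Retardation R = 1 + ρ_b·K_d/n = 1 + 1.74×1.8/0.36 = 9.700
Contaminant velocity v_c = v/R = 0.03025/9.700 = 0.003119 m/d
t = L/v_c = 433/0.003119 = 138800 d
   = 138800/365 = 380 yr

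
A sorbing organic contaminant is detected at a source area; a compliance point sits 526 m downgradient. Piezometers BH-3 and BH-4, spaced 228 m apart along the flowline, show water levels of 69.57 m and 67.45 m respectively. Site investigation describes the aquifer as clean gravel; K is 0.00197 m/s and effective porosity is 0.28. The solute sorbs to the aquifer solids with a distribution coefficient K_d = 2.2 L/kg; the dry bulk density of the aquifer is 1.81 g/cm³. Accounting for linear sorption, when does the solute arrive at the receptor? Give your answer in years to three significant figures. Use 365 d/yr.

3.88 years

Hydraulic gradient i = (69.57 − 67.45) / 228 = 2.12 / 228 = 0.009298
K = 0.00197 m/s × 86400 s/d = 170.2 m/d
Darcy flux q = K·i = 170.2 × 0.009298 = 1.583 m/d
v_s = q/n_e = 1.583/0.28 = 5.652 m/d
Retardation R = 1 + ρ_b·K_d/n = 1 + 1.81×2.2/0.28 = 15.22
Contaminant velocity v_c = v/R = 5.652/15.22 = 0.3713 m/d
t = L/v_c = 526/0.3713 = 1417 d
   = 1417/365 = 3.88 yr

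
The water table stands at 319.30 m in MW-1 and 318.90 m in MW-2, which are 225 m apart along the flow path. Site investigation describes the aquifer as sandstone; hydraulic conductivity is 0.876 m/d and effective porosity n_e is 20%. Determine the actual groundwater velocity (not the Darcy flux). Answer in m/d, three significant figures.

0.00779 m/d

Hydraulic gradient i = (319.30 − 318.90) / 225 = 0.40 / 225 = 0.001778
Darcy flux q = K·i = 0.876 × 0.001778 = 0.001557 m/d
Seepage velocity v = q / n = 0.001557 / 0.20 = 0.007787 m/d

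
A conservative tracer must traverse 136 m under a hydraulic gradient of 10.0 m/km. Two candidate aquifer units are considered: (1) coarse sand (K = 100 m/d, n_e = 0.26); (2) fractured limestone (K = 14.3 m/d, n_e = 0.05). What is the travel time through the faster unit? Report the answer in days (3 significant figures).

Unit 1 (coarse sand): v = 100×0.010/0.26 = 3.846 m/d, t = 136/3.846 = 35.36 d
Unit 2 (fractured limestone): v = 14.3×0.010/0.05 = 2.860 m/d, t = 136/2.860 = 47.55 d
Faster unit: t = 35.4 d

35.4 days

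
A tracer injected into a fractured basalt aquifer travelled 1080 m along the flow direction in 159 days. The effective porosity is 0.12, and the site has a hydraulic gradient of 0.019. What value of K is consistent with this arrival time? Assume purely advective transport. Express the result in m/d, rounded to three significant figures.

v = L / t = 1080 / 159 = 6.792 m/d
K = v · n / i = 6.792 × 0.12 / 0.019 = 42.9 m/d

42.9 m/d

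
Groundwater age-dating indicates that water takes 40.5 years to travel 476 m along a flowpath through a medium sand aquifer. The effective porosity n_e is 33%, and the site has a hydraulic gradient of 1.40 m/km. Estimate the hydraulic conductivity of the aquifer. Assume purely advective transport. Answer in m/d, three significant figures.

t = 40.5 years = 14780 d
v = L / t = 476 / 14780 = 0.03220 m/d
K = v · n / i = 0.03220 × 0.33 / 0.0014 = 7.59 m/d

7.59 m/d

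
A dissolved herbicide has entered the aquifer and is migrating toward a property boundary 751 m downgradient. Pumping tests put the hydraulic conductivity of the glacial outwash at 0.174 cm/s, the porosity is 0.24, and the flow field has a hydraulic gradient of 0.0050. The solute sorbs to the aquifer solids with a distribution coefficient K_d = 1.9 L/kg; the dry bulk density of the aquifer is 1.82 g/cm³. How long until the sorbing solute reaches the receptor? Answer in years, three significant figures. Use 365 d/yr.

K = 0.174 cm/s × 864 = 150.3 m/d
Darcy flux q = K·i = 150.3 × 0.0050 = 0.7517 m/d
v = Ki/n = 150.3·0.0050/0.24 = 3.132 m/d
Retardation R = 1 + ρ_b·K_d/n = 1 + 1.82×1.9/0.24 = 15.41
Contaminant velocity v_c = v/R = 3.132/15.41 = 0.2033 m/d
t = L/v_c = 751/0.2033 = 3695 d
   = 3695/365 = 10.1 yr

10.1 years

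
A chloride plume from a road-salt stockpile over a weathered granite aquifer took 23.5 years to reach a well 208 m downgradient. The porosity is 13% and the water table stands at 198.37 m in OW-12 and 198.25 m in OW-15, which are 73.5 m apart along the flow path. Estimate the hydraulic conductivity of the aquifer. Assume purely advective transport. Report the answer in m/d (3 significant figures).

1.93 m/d

Hydraulic gradient i = (198.37 − 198.25) / 73.5 = 0.12 / 73.5 = 0.001633
t = 23.5 years = 8578 d
v = L / t = 208 / 8578 = 0.02425 m/d
K = v · n / i = 0.02425 × 0.13 / 0.001633 = 1.93 m/d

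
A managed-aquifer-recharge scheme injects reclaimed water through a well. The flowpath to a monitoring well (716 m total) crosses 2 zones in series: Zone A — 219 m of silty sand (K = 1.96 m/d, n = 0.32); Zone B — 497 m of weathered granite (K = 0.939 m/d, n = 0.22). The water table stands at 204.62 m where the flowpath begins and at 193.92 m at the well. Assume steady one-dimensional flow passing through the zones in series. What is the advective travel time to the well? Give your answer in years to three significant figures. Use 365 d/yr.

29.4 years

Total head drop ΔH = 204.62 − 193.92 = 10.70 m
Continuity: the same q passes through each zone, so ΔH = q·Σ(L_j/K_j) — the zones act as resistances in series.
Σ(L/K) = 219/1.96 + 497/0.939 = 111.7 + 529.3 = 641.0 d
q = ΔH / Σ(L/K) = 10.70 / 641.0 = 0.01669 m/d (same in every zone)
Zone A: v = q/n = 0.01669/0.32 = 0.05216 m/d → t_A = 219/0.05216 = 4198 d
Zone B: v = q/n = 0.01669/0.22 = 0.07587 m/d → t_B = 497/0.07587 = 6550 d
Total t = 4198 + 6550 = 10750 d
   = 10750 / 365 = 29.4 yr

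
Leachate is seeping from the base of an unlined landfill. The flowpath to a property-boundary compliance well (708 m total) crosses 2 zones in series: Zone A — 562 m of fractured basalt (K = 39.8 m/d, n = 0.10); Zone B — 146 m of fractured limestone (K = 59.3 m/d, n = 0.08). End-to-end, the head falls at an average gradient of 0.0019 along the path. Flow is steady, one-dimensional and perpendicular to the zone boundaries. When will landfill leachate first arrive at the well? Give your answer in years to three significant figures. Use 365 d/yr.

2.29 years

For zones in series the flux q is common to all zones; the equivalent conductivity is the harmonic (thickness-weighted) mean, K_eq = L_total / Σ(L_j/K_j).
Σ(L/K) = 562/39.8 + 146/59.3 = 14.12 + 2.462 = 16.58 d
K_eq = L_total / Σ(L/K) = 708 / 16.58 = 42.70 m/d
q = K_eq · i = 42.70 × 0.0019 = 0.08112 m/d (same in every zone)
Zone A: v = q/n = 0.08112/0.10 = 0.8112 m/d → t_A = 562/0.8112 = 692.8 d
Zone B: v = q/n = 0.08112/0.08 = 1.014 m/d → t_B = 146/1.014 = 144.0 d
Total t = 692.8 + 144.0 = 836.8 d
   = 836.8 / 365 = 2.29 yr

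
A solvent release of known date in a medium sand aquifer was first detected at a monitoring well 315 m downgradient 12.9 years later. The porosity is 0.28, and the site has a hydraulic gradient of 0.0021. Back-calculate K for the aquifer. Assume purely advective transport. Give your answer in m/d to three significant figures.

8.92 m/d

t = 12.9 years = 4709 d
v = L / t = 315 / 4709 = 0.06690 m/d
K = v · n / i = 0.06690 × 0.28 / 0.0021 = 8.92 m/d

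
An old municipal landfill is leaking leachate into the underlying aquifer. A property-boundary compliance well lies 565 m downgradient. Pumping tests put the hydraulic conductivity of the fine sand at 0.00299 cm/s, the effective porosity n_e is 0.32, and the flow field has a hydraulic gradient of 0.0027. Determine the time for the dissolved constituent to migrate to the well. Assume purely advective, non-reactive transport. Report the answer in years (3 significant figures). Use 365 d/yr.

71.0 years

K = 0.00299 cm/s × 864 = 2.583 m/d
q = Ki = 2.583 × 0.0027 = 0.006975 m/d
Seepage velocity v = q / n = 0.006975 / 0.32 = 0.02180 m/d
t = L / v = 565 / 0.02180 = 25920 d
   = 25920 / 365 = 71.0 yr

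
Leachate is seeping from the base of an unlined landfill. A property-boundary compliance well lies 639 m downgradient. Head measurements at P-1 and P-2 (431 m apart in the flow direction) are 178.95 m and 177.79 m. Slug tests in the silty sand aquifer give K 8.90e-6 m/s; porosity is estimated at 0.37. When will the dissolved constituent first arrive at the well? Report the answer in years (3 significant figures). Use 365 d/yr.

Hydraulic gradient i = (178.95 − 177.79) / 431 = 1.16 / 431 = 0.002691
K = 8.90e-6 m/s × 86400 s/d = 0.7690 m/d
Darcy flux q = K·i = 0.7690 × 0.002691 = 0.002070 m/d
v = Ki/n = 0.7690·0.002691/0.37 = 0.005593 m/d
t = L / v = 639 / 0.005593 = 114200 d
   = 114200 / 365 = 313 yr

313 years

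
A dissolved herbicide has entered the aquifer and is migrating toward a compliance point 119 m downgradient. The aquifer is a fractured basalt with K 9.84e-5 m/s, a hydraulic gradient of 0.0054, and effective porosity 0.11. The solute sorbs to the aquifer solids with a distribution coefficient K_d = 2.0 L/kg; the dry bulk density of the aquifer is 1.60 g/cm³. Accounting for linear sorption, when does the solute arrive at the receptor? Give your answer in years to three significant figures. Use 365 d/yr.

23.5 years

K = 9.84e-5 m/s × 86400 s/d = 8.502 m/d
Darcy flux q = K·i = 8.502 × 0.0054 = 0.04591 m/d
Average linear velocity = 0.04591 / 0.11 = 0.4174 m/d
Retardation R = 1 + ρ_b·K_d/n = 1 + 1.60×2.0/0.11 = 30.09
Contaminant velocity v_c = v/R = 0.4174/30.09 = 0.01387 m/d
t = L/v_c = 119/0.01387 = 8580 d
   = 8580/365 = 23.5 yr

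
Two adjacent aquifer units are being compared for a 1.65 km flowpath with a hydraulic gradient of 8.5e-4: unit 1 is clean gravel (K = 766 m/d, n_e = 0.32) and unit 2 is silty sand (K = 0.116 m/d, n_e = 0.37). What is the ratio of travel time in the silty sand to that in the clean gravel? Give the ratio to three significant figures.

Unit 1 (clean gravel): v = 766×8.5e-4/0.32 = 2.035 m/d, t = 1650/2.035 = 810.9 d
Unit 2 (silty sand): v = 0.116×8.5e-4/0.37 = 2.665e-4 m/d, t = 1650/2.665e-4 = 6.192e6 d
t(silty sand) / t(clean gravel) = 6.192e6/810.9 = 7640

7640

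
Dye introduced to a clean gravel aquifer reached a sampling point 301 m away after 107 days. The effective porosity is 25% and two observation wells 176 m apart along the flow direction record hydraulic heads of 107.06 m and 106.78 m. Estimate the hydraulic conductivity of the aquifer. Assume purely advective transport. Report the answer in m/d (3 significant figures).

Hydraulic gradient i = (107.06 − 106.78) / 176 = 0.28 / 176 = 0.001591
v = L / t = 301 / 107 = 2.813 m/d
K = v · n / i = 2.813 × 0.25 / 0.001591 = 442 m/d

442 m/d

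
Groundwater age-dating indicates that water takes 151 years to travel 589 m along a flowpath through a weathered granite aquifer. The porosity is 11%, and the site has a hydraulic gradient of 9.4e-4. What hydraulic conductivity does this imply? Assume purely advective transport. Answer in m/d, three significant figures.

t = 151 years = 55120 d
v = L / t = 589 / 55120 = 0.01069 m/d
K = v · n / i = 0.01069 × 0.11 / 9.4e-4 = 1.25 m/d

1.25 m/d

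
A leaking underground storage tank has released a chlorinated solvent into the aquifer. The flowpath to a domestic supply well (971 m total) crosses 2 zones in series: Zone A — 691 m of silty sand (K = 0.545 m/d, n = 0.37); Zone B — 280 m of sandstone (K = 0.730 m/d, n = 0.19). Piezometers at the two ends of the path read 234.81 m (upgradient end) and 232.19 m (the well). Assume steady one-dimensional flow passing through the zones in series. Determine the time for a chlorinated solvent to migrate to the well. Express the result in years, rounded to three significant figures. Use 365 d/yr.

Total head drop ΔH = 234.81 − 232.19 = 2.62 m
Steady 1-D flow in series ⇒ the Darcy flux q is identical in every zone and the zone head losses add (resistances L/K in series).
Σ(L/K) = 691/0.545 + 280/0.730 = 1268 + 383.6 = 1651 d
q = ΔH / Σ(L/K) = 2.62 / 1651 = 0.001586 m/d (same in every zone)
Zone A: v = q/n = 0.001586/0.37 = 0.004288 m/d → t_A = 691/0.004288 = 161200 d
Zone B: v = q/n = 0.001586/0.19 = 0.008350 m/d → t_B = 280/0.008350 = 33530 d
Total t = 161200 + 33530 = 194700 d
   = 194700 / 365 = 533 yr

533 years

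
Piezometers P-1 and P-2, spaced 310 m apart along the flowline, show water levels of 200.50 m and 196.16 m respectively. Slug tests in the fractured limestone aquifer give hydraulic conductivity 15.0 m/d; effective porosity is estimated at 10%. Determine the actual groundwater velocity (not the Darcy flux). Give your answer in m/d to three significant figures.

Hydraulic gradient i = (200.50 − 196.16) / 310 = 4.34 / 310 = 0.01400
Specific discharge q = 15.0 × 0.01400 = 0.2100 m/d
v_s = q/n_e = 0.2100/0.10 = 2.100 m/d

2.10 m/d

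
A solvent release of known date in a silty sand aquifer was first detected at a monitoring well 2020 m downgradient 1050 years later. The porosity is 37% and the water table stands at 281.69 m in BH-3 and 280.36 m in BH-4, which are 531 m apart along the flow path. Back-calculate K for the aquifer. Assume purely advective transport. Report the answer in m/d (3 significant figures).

Hydraulic gradient i = (281.69 − 280.36) / 531 = 1.33 / 531 = 0.002505
t = 1050 years = 383300 d
v = L / t = 2020 / 383300 = 0.005271 m/d
K = v · n / i = 0.005271 × 0.37 / 0.002505 = 0.779 m/d

0.779 m/d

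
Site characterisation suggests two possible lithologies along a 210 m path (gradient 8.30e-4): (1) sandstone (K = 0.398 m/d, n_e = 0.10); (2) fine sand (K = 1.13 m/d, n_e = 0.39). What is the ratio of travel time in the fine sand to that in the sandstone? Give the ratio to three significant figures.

1.37

Unit 1 (sandstone): v = 0.398×8.3e-4/0.10 = 0.003303 m/d, t = 210/0.003303 = 63570 d
Unit 2 (fine sand): v = 1.13×8.3e-4/0.39 = 0.002405 m/d, t = 210/0.002405 = 87320 d
t(fine sand) / t(sandstone) = 87320/63570 = 1.37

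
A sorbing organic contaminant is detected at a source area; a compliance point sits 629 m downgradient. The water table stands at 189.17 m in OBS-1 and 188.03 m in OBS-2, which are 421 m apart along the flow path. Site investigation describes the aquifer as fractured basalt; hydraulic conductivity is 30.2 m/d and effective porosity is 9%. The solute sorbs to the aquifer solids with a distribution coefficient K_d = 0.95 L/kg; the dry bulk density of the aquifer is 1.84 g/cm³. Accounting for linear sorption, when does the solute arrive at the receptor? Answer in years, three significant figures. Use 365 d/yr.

Hydraulic gradient i = (189.17 − 188.03) / 421 = 1.14 / 421 = 0.002708
Darcy flux q = K·i = 30.2 × 0.002708 = 0.08178 m/d
v_s = q/n_e = 0.08178/0.09 = 0.9086 m/d
Retardation R = 1 + ρ_b·K_d/n = 1 + 1.84×0.95/0.09 = 20.42
Contaminant velocity v_c = v/R = 0.9086/20.42 = 0.04449 m/d
t = L/v_c = 629/0.04449 = 14140 d
   = 14140/365 = 38.7 yr

38.7 years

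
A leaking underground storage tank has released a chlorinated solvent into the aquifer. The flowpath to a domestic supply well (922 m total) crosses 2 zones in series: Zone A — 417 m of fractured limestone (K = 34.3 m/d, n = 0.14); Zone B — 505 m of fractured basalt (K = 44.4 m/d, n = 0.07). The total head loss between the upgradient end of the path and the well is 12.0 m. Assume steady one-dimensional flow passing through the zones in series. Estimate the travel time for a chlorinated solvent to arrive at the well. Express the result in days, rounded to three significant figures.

Steady 1-D flow in series ⇒ the Darcy flux q is identical in every zone and the zone head losses add (resistances L/K in series).
Σ(L/K) = 417/34.3 + 505/44.4 = 12.16 + 11.37 = 23.53 d
q = ΔH / Σ(L/K) = 12.0 / 23.53 = 0.5100 m/d (same in every zone)
Zone A: v = q/n = 0.5100/0.14 = 3.643 m/d → t_A = 417/3.643 = 114.5 d
Zone B: v = q/n = 0.5100/0.07 = 7.285 m/d → t_B = 505/7.285 = 69.32 d
Total t = 114.5 + 69.32 = 183.8 d

184 days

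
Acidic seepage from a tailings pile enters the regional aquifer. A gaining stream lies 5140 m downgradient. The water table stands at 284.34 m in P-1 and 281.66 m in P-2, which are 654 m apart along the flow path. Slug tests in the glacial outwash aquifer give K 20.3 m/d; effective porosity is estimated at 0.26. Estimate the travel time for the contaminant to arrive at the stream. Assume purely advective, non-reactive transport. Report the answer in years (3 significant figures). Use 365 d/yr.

Hydraulic gradient i = (284.34 − 281.66) / 654 = 2.68 / 654 = 0.004098
q = Ki = 20.3 × 0.004098 = 0.08319 m/d
v = Ki/n = 20.3·0.004098/0.26 = 0.3199 m/d
t = L / v = 5140 / 0.3199 = 16070 d
   = 16070 / 365 = 44.0 yr

44.0 years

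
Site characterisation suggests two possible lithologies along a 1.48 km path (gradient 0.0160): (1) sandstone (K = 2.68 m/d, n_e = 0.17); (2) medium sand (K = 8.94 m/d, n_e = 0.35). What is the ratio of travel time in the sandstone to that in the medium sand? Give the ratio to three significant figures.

1.62

Unit 1 (sandstone): v = 2.68×0.016/0.17 = 0.2522 m/d, t = 1480/0.2522 = 5868 d
Unit 2 (medium sand): v = 8.94×0.016/0.35 = 0.4087 m/d, t = 1480/0.4087 = 3621 d
t(sandstone) / t(medium sand) = 5868/3621 = 1.62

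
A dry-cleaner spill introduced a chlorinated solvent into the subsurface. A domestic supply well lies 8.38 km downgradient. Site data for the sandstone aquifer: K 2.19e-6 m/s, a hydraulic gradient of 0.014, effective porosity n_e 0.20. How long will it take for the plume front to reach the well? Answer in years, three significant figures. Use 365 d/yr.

1730 years

K = 2.19e-6 m/s × 86400 s/d = 0.1892 m/d
q = Ki = 0.1892 × 0.014 = 0.002649 m/d
Average linear velocity = 0.002649 / 0.20 = 0.01325 m/d
L = 8.38 km = 8380 m
t = L / v = 8380 / 0.01325 = 632700 d
   = 632700 / 365 = 1730 yr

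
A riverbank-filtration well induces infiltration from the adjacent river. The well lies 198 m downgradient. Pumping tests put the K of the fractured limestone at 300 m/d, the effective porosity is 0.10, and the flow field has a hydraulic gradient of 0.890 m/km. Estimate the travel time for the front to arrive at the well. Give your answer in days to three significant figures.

74.2 days

Specific discharge q = 300 × 8.9e-4 = 0.2670 m/d
Seepage velocity v = q / n = 0.2670 / 0.10 = 2.670 m/d
t = L / v = 198 / 2.670 = 74.16 d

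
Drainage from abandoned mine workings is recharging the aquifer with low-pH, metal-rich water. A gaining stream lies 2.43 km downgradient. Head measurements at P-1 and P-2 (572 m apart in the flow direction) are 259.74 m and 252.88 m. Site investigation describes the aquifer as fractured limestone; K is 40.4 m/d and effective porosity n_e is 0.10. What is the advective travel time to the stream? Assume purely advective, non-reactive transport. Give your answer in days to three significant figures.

502 days

Hydraulic gradient i = (259.74 − 252.88) / 572 = 6.86 / 572 = 0.01199
Darcy flux q = K·i = 40.4 × 0.01199 = 0.4845 m/d
v = Ki/n = 40.4·0.01199/0.10 = 4.845 m/d
L = 2.43 km = 2430 m
t = L / v = 2430 / 4.845 = 501.5 d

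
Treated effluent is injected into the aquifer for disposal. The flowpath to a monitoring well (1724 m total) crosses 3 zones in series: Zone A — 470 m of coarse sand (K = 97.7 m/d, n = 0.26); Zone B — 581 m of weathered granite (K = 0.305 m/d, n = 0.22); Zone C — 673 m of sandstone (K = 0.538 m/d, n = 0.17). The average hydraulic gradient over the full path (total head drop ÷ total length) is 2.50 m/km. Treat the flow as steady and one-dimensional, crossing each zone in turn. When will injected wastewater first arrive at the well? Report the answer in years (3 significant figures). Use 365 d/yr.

For zones in series the flux q is common to all zones; the equivalent conductivity is the harmonic (thickness-weighted) mean, K_eq = L_total / Σ(L_j/K_j).
Σ(L/K) = 470/97.7 + 581/0.305 + 673/0.538 = 4.811 + 1905 + 1251 = 3161 d
K_eq = L_total / Σ(L/K) = 1724 / 3161 = 0.5455 m/d
q = K_eq · i = 0.5455 × 0.0025 = 0.001364 m/d (same in every zone)
Zone A: v = q/n = 0.001364/0.26 = 0.005245 m/d → t_A = 470/0.005245 = 89610 d
Zone B: v = q/n = 0.001364/0.22 = 0.006198 m/d → t_B = 581/0.006198 = 93730 d
Zone C: v = q/n = 0.001364/0.17 = 0.008021 m/d → t_C = 673/0.008021 = 83900 d
Total t = 89610 + 93730 + 83900 = 267200 d
   = 267200 / 365 = 732 yr

732 years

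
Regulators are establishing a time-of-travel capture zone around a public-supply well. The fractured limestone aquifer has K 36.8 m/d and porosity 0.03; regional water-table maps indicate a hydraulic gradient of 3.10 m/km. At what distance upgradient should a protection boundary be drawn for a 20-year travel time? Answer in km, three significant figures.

q = Ki = 36.8 × 0.0031 = 0.1141 m/d
Seepage velocity v = q / n = 0.1141 / 0.03 = 3.803 m/d
T = 20 yr × 365 = 7300 d
L = v × T = 3.803 × 7300 = 27760 m
   = 27.8 km

27.8 km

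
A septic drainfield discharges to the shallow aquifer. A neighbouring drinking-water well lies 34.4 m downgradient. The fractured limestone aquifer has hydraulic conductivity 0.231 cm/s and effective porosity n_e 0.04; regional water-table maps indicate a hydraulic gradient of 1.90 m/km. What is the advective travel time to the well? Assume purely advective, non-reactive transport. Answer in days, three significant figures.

K = 0.231 cm/s × 864 = 199.6 m/d
Specific discharge q = 199.6 × 0.0019 = 0.3792 m/d
Seepage velocity v = q / n = 0.3792 / 0.04 = 9.480 m/d
t = L / v = 34.4 / 9.480 = 3.629 d

3.63 days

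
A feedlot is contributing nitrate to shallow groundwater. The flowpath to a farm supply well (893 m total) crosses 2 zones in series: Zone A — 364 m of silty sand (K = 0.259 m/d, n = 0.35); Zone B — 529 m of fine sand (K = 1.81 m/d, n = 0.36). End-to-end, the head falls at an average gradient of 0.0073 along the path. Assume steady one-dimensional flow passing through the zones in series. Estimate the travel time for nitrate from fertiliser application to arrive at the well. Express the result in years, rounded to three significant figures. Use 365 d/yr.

227 years

For zones in series the flux q is common to all zones; the equivalent conductivity is the harmonic (thickness-weighted) mean, K_eq = L_total / Σ(L_j/K_j).
Σ(L/K) = 364/0.259 + 529/1.81 = 1405 + 292.3 = 1698 d
K_eq = L_total / Σ(L/K) = 893 / 1698 = 0.5260 m/d
q = K_eq · i = 0.5260 × 0.0073 = 0.003840 m/d (same in every zone)
Zone A: v = q/n = 0.003840/0.35 = 0.01097 m/d → t_A = 364/0.01097 = 33180 d
Zone B: v = q/n = 0.003840/0.36 = 0.01067 m/d → t_B = 529/0.01067 = 49590 d
Total t = 33180 + 49590 = 82770 d
   = 82770 / 365 = 227 yr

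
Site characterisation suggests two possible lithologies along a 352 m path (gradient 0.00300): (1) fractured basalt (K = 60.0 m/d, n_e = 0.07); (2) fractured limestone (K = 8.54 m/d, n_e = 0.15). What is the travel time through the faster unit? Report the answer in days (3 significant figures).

Unit 1 (fractured basalt): v = 60.0×0.0030/0.07 = 2.571 m/d, t = 352/2.571 = 136.9 d
Unit 2 (fractured limestone): v = 8.54×0.0030/0.15 = 0.1708 m/d, t = 352/0.1708 = 2061 d
Faster unit: t = 137 d

137 days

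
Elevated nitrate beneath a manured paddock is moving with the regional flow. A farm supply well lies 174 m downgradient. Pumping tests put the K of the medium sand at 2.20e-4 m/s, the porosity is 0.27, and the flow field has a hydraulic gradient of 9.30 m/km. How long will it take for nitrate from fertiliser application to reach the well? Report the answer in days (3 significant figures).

266 days

K = 2.20e-4 m/s × 86400 s/d = 19.01 m/d
Darcy flux q = K·i = 19.01 × 0.0093 = 0.1768 m/d
Seepage velocity v = q / n = 0.1768 / 0.27 = 0.6547 m/d
t = L / v = 174 / 0.6547 = 265.8 d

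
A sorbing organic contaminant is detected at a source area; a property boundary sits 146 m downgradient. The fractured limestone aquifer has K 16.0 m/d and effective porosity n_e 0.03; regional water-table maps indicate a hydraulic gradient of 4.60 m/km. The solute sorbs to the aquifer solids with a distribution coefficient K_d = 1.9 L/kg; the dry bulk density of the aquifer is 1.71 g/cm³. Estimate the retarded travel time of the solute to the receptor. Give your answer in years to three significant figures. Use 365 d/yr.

Darcy flux q = K·i = 16.0 × 0.0046 = 0.07360 m/d
Average linear velocity = 0.07360 / 0.03 = 2.453 m/d
Retardation R = 1 + ρ_b·K_d/n = 1 + 1.71×1.9/0.03 = 109.3
Contaminant velocity v_c = v/R = 2.453/109.3 = 0.02245 m/d
t = L/v_c = 146/0.02245 = 6505 d
   = 6505/365 = 17.8 yr

17.8 years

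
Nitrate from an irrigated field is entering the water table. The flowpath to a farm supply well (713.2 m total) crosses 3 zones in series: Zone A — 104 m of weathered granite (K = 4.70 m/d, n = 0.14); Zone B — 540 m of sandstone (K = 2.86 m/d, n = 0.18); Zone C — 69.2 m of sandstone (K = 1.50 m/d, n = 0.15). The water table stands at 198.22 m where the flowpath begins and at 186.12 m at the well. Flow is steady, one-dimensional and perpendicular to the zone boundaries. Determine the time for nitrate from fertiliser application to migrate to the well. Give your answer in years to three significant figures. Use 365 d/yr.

Total head drop ΔH = 198.22 − 186.12 = 12.10 m
Steady 1-D flow in series ⇒ the Darcy flux q is identical in every zone and the zone head losses add (resistances L/K in series).
Σ(L/K) = 104/4.70 + 540/2.86 + 69.2/1.50 = 22.13 + 188.8 + 46.13 = 257.1 d
q = ΔH / Σ(L/K) = 12.10 / 257.1 = 0.04707 m/d (same in every zone)
Zone A: v = q/n = 0.04707/0.14 = 0.3362 m/d → t_A = 104/0.3362 = 309.3 d
Zone B: v = q/n = 0.04707/0.18 = 0.2615 m/d → t_B = 540/0.2615 = 2065 d
Zone C: v = q/n = 0.04707/0.15 = 0.3138 m/d → t_C = 69.2/0.3138 = 220.5 d
Total t = 309.3 + 2065 + 220.5 = 2595 d
   = 2595 / 365 = 7.11 yr

7.11 years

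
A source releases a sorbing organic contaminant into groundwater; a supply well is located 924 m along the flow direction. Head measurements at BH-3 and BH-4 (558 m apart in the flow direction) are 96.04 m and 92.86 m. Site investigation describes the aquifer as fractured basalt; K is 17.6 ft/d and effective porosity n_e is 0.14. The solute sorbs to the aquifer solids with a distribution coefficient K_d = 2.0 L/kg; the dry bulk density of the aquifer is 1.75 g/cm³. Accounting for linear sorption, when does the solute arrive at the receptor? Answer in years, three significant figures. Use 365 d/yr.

Hydraulic gradient i = (96.04 − 92.86) / 558 = 3.18 / 558 = 0.005699
K = 17.6 ft/d × 0.3048 = 5.364 m/d
Specific discharge q = 5.364 × 0.005699 = 0.03057 m/d
v = Ki/n = 5.364·0.005699/0.14 = 0.2184 m/d
Retardation R = 1 + ρ_b·K_d/n = 1 + 1.75×2.0/0.14 = 26.00
Contaminant velocity v_c = v/R = 0.2184/26.00 = 0.008399 m/d
t = L/v_c = 924/0.008399 = 110000 d
   = 110000/365 = 301 yr

301 years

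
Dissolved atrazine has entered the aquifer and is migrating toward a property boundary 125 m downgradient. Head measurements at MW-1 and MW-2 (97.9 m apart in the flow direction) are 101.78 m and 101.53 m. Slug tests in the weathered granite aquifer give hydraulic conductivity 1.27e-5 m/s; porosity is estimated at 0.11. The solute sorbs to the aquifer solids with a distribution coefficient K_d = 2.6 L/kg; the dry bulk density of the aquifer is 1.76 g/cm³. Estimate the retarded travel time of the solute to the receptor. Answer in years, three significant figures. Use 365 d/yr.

Hydraulic gradient i = (101.78 − 101.53) / 97.9 = 0.25 / 97.9 = 0.002554
K = 1.27e-5 m/s × 86400 s/d = 1.097 m/d
Specific discharge q = 1.097 × 0.002554 = 0.002802 m/d
v_s = q/n_e = 0.002802/0.11 = 0.02547 m/d
Retardation R = 1 + ρ_b·K_d/n = 1 + 1.76×2.6/0.11 = 42.60
Contaminant velocity v_c = v/R = 0.02547/42.60 = 5.980e-4 m/d
t = L/v_c = 125/5.980e-4 = 209000 d
   = 209000/365 = 573 yr

573 years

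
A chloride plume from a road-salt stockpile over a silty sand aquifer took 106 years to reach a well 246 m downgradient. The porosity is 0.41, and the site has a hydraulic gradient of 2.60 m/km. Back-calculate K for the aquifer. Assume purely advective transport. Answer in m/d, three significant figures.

1.00 m/d

t = 106 years = 38690 d
v = L / t = 246 / 38690 = 0.006358 m/d
K = v · n / i = 0.006358 × 0.41 / 0.0026 = 1.00 m/d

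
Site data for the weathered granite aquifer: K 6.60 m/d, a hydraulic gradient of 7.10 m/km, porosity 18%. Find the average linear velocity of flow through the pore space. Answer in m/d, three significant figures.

Darcy flux q = K·i = 6.60 × 0.0071 = 0.04686 m/d
v = Ki/n = 6.60·0.0071/0.18 = 0.2603 m/d

0.260 m/d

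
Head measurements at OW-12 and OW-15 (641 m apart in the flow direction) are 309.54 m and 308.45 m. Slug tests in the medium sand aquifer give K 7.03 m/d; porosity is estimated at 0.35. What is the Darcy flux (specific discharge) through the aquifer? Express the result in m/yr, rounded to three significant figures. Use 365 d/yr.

4.36 m/yr

Hydraulic gradient i = (309.54 − 308.45) / 641 = 1.09 / 641 = 0.001700
q = Ki = 7.03 × 0.001700 = 0.01195 m/d
   = 0.01195 × 365 = 4.36 m/yr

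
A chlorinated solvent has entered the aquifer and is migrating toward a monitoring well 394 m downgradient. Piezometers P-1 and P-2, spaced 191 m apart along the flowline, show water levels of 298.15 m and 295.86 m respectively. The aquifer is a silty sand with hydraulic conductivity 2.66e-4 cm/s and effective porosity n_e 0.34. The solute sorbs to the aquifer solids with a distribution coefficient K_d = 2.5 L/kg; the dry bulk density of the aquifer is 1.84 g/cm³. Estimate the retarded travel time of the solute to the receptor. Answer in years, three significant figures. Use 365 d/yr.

1940 years

Hydraulic gradient i = (298.15 − 295.86) / 191 = 2.29 / 191 = 0.01199
K = 2.66e-4 cm/s × 864 = 0.2298 m/d
Specific discharge q = 0.2298 × 0.01199 = 0.002755 m/d
v_s = q/n_e = 0.002755/0.34 = 0.008104 m/d
Retardation R = 1 + ρ_b·K_d/n = 1 + 1.84×2.5/0.34 = 14.53
Contaminant velocity v_c = v/R = 0.008104/14.53 = 5.578e-4 m/d
t = L/v_c = 394/5.578e-4 = 706400 d
   = 706400/365 = 1940 yr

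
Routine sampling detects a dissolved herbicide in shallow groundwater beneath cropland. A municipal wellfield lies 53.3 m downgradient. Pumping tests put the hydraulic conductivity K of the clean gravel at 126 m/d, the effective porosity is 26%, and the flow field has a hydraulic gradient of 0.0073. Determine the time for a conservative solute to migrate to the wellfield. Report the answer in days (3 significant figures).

Darcy flux q = K·i = 126 × 0.0073 = 0.9198 m/d
v_s = q/n_e = 0.9198/0.26 = 3.538 m/d
t = L / v = 53.3 / 3.538 = 15.07 d

15.1 days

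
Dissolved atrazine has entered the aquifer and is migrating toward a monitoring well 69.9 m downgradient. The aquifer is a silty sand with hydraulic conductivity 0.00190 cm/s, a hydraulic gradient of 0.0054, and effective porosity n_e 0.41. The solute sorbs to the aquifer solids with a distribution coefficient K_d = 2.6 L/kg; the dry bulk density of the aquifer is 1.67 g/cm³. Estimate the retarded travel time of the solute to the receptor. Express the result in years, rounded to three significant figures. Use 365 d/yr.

K = 0.00190 cm/s × 864 = 1.642 m/d
q = Ki = 1.642 × 0.0054 = 0.008865 m/d
Seepage velocity v = q / n = 0.008865 / 0.41 = 0.02162 m/d
Retardation R = 1 + ρ_b·K_d/n = 1 + 1.67×2.6/0.41 = 11.59
Contaminant velocity v_c = v/R = 0.02162/11.59 = 0.001865 m/d
t = L/v_c = 69.9/0.001865 = 37470 d
   = 37470/365 = 103 yr

103 years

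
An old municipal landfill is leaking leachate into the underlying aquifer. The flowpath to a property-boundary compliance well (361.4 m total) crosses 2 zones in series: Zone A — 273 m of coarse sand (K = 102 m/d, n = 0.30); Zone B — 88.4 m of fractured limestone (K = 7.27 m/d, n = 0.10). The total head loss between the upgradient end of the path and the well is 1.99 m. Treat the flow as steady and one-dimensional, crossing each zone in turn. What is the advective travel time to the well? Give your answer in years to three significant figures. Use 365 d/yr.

Steady 1-D flow in series ⇒ the Darcy flux q is identical in every zone and the zone head losses add (resistances L/K in series).
Σ(L/K) = 273/102 + 88.4/7.27 = 2.676 + 12.16 = 14.84 d
q = ΔH / Σ(L/K) = 1.99 / 14.84 = 0.1341 m/d (same in every zone)
Zone A: v = q/n = 0.1341/0.30 = 0.4471 m/d → t_A = 273/0.4471 = 610.6 d
Zone B: v = q/n = 0.1341/0.10 = 1.341 m/d → t_B = 88.4/1.341 = 65.90 d
Total t = 610.6 + 65.90 = 676.5 d
   = 676.5 / 365 = 1.85 yr

1.85 years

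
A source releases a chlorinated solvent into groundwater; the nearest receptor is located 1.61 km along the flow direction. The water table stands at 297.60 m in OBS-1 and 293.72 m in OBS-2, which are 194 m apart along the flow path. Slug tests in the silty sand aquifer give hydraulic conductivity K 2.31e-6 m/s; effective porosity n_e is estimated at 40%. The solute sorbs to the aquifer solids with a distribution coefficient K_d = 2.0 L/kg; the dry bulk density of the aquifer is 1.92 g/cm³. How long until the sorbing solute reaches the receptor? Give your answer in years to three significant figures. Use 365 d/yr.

Hydraulic gradient i = (297.60 − 293.72) / 194 = 3.88 / 194 = 0.02000
K = 2.31e-6 m/s × 86400 s/d = 0.1996 m/d
q = Ki = 0.1996 × 0.02000 = 0.003992 m/d
Average linear velocity = 0.003992 / 0.40 = 0.009979 m/d
Retardation R = 1 + ρ_b·K_d/n = 1 + 1.92×2.0/0.40 = 10.60
Contaminant velocity v_c = v/R = 0.009979/10.60 = 9.414e-4 m/d
L = 1.61 km = 1610 m
t = L/v_c = 1610/9.414e-4 = 1.710e6 d
   = 1.710e6/365 = 4690 yr

4690 years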